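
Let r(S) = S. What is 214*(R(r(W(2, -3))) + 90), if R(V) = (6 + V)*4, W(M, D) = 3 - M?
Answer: 25252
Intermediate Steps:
R(V) = 24 + 4*V
214*(R(r(W(2, -3))) + 90) = 214*((24 + 4*(3 - 1*2)) + 90) = 214*((24 + 4*(3 - 2)) + 90) = 214*((24 + 4*1) + 90) = 214*((24 + 4) + 90) = 214*(28 + 90) = 214*118 = 25252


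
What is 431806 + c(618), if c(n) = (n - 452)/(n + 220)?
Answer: 180926797/419 ≈ 4.3181e+5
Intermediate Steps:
c(n) = (-452 + n)/(220 + n)
431806 + c(618) = 431806 + (-452 + 618)/(220 + 618) = 431806 + 166/838 = 431806 + (1/838)*166 = 431806 + 83/419 = 180926797/419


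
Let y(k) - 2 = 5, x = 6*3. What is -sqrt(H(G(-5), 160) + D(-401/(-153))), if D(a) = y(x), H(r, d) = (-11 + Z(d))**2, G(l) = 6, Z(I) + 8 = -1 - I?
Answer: -sqrt(32407) ≈ -180.02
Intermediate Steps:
x = 18
Z(I) = -9 - I (Z(I) = -8 + (-1 - I) = -9 - I)
y(k) = 7 (y(k) = 2 + 5 = 7)
H(r, d) = (-20 - d)**2 (H(r, d) = (-11 + (-9 - d))**2 = (-20 - d)**2)
D(a) = 7
-sqrt(H(G(-5), 160) + D(-401/(-153))) = -sqrt((20 + 160)**2 + 7) = -sqrt(180**2 + 7) = -sqrt(32400 + 7) = -sqrt(32407)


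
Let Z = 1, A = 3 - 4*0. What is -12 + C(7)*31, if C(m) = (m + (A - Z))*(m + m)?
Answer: 3894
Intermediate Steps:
A = 3 (A = 3 + 0 = 3)
C(m) = 2*m*(2 + m) (C(m) = (m + (3 - 1*1))*(m + m) = (m + (3 - 1))*(2*m) = (m + 2)*(2*m) = (2 + m)*(2*m) = 2*m*(2 + m))
-12 + C(7)*31 = -12 + (2*7*(2 + 7))*31 = -12 + (2*7*9)*31 = -12 + 126*31 = -12 + 3906 = 3894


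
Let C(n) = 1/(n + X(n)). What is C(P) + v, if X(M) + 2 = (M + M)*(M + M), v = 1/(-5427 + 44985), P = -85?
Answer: 68371/1139784654 ≈ 5.9986e-5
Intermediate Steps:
v = 1/39558 ≈ 2.5279e-5
X(M) = -2 + 4*M² (X(M) = -2 + (M + M)*(M + M) = -2 + (2*M)*(2*M) = -2 + 4*M²)
C(n) = 1/(-2 + n + 4*n²) (C(n) = 1/(n + (-2 + 4*n²)) = 1/(-2 + n + 4*n²))
C(P) + v = 1/(-2 - 85 + 4*(-85)²) + 1/39558 = 1/(-2 - 85 + 4*7225) + 1/39558 = 1/(-2 - 85 + 28900) + 1/39558 = 1/28813 + 1/39558 = 68371/1139784654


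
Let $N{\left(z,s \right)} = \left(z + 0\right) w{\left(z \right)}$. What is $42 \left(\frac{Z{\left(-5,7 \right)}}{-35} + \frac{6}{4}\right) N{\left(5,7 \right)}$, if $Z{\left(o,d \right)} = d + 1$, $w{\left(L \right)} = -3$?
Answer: $-801$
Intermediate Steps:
$Z{\left(o,d \right)} = 1 + d$
$N{\left(z,s \right)} = - 3 z$ ($N{\left(z,s \right)} = \left(z + 0\right) \left(-3\right) = z \left(-3\right) = - 3 z$)
$42 \left(\frac{Z{\left(-5,7 \right)}}{-35} + \frac{6}{4}\right) N{\left(5,7 \right)} = 42 \left(\frac{1 + 7}{-35} + \frac{6}{4}\right) \left(\left(-3\right) 5\right) = 42 \left(8 \left(- \frac{1}{35}\right) + 6 \cdot \frac{1}{4}\right) \left(-15\right) = 42 \left(- \frac{8}{35} + \frac{3}{2}\right) \left(-15\right) = 42 \cdot \frac{89}{70} \left(-15\right) = \frac{267}{5} \left(-15\right) = -801$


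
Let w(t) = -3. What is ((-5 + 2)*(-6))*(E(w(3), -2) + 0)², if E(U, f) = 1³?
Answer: 18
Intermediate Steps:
E(U, f) = 1
((-5 + 2)*(-6))*(E(w(3), -2) + 0)² = ((-5 + 2)*(-6))*(1 + 0)² = -3*(-6)*1² = 18*1 = 18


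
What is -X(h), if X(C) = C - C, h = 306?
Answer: 0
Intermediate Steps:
X(C) = 0
-X(h) = -1*0 = 0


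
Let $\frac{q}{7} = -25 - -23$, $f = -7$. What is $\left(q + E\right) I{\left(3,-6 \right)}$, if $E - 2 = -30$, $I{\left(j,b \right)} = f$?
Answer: $294$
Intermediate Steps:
$q = -14$ ($q = 7 \left(-25 - -23\right) = 7 \left(-25 + 23\right) = 7 \left(-2\right) = -14$)
$I{\left(j,b \right)} = -7$
$E = -28$ ($E = 2 - 30 = -28$)
$\left(q + E\right) I{\left(3,-6 \right)} = \left(-14 - 28\right) \left(-7\right) = \left(-42\right) \left(-7\right) = 294$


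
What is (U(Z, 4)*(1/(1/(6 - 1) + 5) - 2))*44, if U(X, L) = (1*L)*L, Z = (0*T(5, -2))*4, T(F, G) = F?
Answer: -16544/13 ≈ -1272.6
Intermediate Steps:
Z = 0 (Z = (0*5)*4 = 0*4 = 0)
U(X, L) = L² (U(X, L) = L*L = L²)
(U(Z, 4)*(1/(1/(6 - 1) + 5) - 2))*44 = (4²*(1/(1/(6 - 1) + 5) - 2))*44 = (16*(1/(1/5 + 5) - 2))*44 = (16*(1/(⅕ + 5) - 2))*44 = (16*(1/(26/5) - 2))*44 = (16*(5/26 - 2))*44 = (16*(-47/26))*44 = -376/13*44 = -16544/13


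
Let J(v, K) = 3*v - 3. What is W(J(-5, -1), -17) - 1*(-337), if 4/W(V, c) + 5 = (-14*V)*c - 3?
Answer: 361600/1073 ≈ 337.00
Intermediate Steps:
J(v, K) = -3 + 3*v
W(V, c) = 4/(-8 - 14*V*c) (W(V, c) = 4/(-5 + ((-14*V)*c - 3)) = 4/(-5 + (-14*V*c - 3)) = 4/(-5 + (-3 - 14*V*c)) = 4/(-8 - 14*V*c))
W(J(-5, -1), -17) - 1*(-337) = -2/(4 + 7*(-3 + 3*(-5))*(-17)) - 1*(-337) = -2/(4 + 7*(-3 - 15)*(-17)) + 337 = -2/(4 + 7*(-18)*(-17)) + 337 = -2/(4 + 2142) + 337 = -2/2146 + 337 = -2*1/2146 + 337 = -1/1073 + 337 = 361600/1073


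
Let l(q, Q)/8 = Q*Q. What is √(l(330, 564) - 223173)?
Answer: 3*√257955 ≈ 1523.7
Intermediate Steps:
l(q, Q) = 8*Q² (l(q, Q) = 8*(Q*Q) = 8*Q²)
√(l(330, 564) - 223173) = √(8*564² - 223173) = √(8*318096 - 223173) = √(2544768 - 223173) = √2321595 = 3*√257955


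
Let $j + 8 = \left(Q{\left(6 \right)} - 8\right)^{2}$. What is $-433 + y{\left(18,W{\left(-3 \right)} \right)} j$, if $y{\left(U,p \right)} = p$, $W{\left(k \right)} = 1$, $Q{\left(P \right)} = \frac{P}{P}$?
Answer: $-392$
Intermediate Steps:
$Q{\left(P \right)} = 1$
$j = 41$ ($j = -8 + \left(1 - 8\right)^{2} = -8 + \left(-7\right)^{2} = -8 + 49 = 41$)
$-433 + y{\left(18,W{\left(-3 \right)} \right)} j = -433 + 1 \cdot 41 = -433 + 41 = -392$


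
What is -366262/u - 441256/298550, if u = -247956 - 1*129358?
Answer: -2040876653/4023110525 ≈ -0.50729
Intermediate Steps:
u = -377314 (u = -247956 - 129358 = -377314)
-366262/u - 441256/298550 = -366262/(-377314) - 441256/298550 = -366262*(-1/377314) - 441256*1/298550 = 183131/188657 - 220628/149275 = -2040876653/4023110525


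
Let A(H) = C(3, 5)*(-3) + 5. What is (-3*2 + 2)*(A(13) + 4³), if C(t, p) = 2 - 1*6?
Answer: -324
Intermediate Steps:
C(t, p) = -4 (C(t, p) = 2 - 6 = -4)
A(H) = 17 (A(H) = -4*(-3) + 5 = 12 + 5 = 17)
(-3*2 + 2)*(A(13) + 4³) = (-3*2 + 2)*(17 + 4³) = (-6 + 2)*(17 + 64) = -4*81 = -324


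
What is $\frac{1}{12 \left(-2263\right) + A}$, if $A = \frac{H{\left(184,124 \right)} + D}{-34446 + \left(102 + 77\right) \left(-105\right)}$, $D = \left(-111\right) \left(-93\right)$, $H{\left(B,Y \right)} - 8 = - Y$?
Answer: $- \frac{53241}{1445822803} \approx -3.6824 \cdot 10^{-5}$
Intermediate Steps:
$H{\left(B,Y \right)} = 8 - Y$
$D = 10323$
$A = - \frac{10207}{53241}$ ($A = \frac{\left(8 - 124\right) + 10323}{-34446 + \left(102 + 77\right) \left(-105\right)} = \frac{\left(8 - 124\right) + 10323}{-34446 + 179 \left(-105\right)} = \frac{-116 + 10323}{-34446 - 18795} = \frac{10207}{-53241} = 10207 \left(- \frac{1}{53241}\right) = - \frac{10207}{53241} \approx -0.19171$)
$\frac{1}{12 \left(-2263\right) + A} = \frac{1}{12 \left(-2263\right) - \frac{10207}{53241}} = \frac{1}{-27156 - \frac{10207}{53241}} = \frac{1}{- \frac{1445822803}{53241}} = - \frac{53241}{1445822803}$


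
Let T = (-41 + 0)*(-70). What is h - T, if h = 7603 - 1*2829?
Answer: 1904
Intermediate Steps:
h = 4774 (h = 7603 - 2829 = 4774)
T = 2870 (T = -41*(-70) = 2870)
h - T = 4774 - 1*2870 = 4774 - 2870 = 1904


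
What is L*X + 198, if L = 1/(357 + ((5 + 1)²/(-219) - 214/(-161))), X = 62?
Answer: 834211864/4209511 ≈ 198.17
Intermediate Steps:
L = 11753/4209511 (L = 1/(357 + (6²*(-1/219) - 214*(-1/161))) = 1/(357 + (36*(-1/219) + 214/161)) = 1/(357 + (-12/73 + 214/161)) = 1/(357 + 13690/11753) = 1/(4209511/11753) = 11753/4209511 ≈ 0.0027920)
L*X + 198 = (11753/4209511)*62 + 198 = 728686/4209511 + 198 = 834211864/4209511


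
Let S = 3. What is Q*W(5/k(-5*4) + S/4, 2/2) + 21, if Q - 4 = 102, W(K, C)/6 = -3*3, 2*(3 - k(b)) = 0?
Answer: -5703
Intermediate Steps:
k(b) = 3 (k(b) = 3 - 1/2*0 = 3 + 0 = 3)
W(K, C) = -54 (W(K, C) = 6*(-3*3) = 6*(-9) = -54)
Q = 106 (Q = 4 + 102 = 106)
Q*W(5/k(-5*4) + S/4, 2/2) + 21 = 106*(-54) + 21 = -5724 + 21 = -5703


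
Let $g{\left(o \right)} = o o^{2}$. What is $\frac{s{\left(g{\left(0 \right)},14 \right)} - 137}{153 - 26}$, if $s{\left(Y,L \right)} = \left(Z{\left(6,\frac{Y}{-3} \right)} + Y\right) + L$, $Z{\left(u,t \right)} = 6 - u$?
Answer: $- \frac{123}{127} \approx -0.9685$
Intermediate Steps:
$g{\left(o \right)} = o^{3}$
$s{\left(Y,L \right)} = L + Y$ ($s{\left(Y,L \right)} = \left(\left(6 - 6\right) + Y\right) + L = \left(0 + Y\right) + L = Y + L = L + Y$)
$\frac{s{\left(g{\left(0 \right)},14 \right)} - 137}{153 - 26} = \frac{\left(14 + 0^{3}\right) - 137}{153 - 26} = \frac{\left(14 + 0\right) - 137}{127} = \left(14 - 137\right) \frac{1}{127} = \left(-123\right) \frac{1}{127} = - \frac{123}{127}$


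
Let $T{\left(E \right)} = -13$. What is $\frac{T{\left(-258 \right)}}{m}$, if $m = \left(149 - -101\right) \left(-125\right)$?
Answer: $\frac{13}{31250} \approx 0.000416$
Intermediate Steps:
$m = -31250$ ($m = \left(149 + 101\right) \left(-125\right) = 250 \left(-125\right) = -31250$)
$\frac{T{\left(-258 \right)}}{m} = - \frac{13}{-31250} = \left(-13\right) \left(- \frac{1}{31250}\right) = \frac{13}{31250}$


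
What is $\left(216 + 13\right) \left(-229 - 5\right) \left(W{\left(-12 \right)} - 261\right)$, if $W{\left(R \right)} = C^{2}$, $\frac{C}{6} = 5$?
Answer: $-34241454$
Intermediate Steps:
$C = 30$ ($C = 6 \cdot 5 = 30$)
$W{\left(R \right)} = 900$ ($W{\left(R \right)} = 30^{2} = 900$)
$\left(216 + 13\right) \left(-229 - 5\right) \left(W{\left(-12 \right)} - 261\right) = \left(216 + 13\right) \left(-229 - 5\right) \left(900 - 261\right) = 229 \left(-234\right) 639 = \left(-53586\right) 639 = -34241454$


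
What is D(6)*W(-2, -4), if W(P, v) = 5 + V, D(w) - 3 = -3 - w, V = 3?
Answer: -48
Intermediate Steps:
D(w) = -w (D(w) = 3 + (-3 - w) = -w)
W(P, v) = 8 (W(P, v) = 5 + 3 = 8)
D(6)*W(-2, -4) = -1*6*8 = -6*8 = -48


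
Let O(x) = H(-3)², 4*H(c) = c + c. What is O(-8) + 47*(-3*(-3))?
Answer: 1701/4 ≈ 425.25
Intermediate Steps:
H(c) = c/2 (H(c) = (c + c)/4 = (2*c)/4 = c/2)
O(x) = 9/4 (O(x) = ((½)*(-3))² = (-3/2)² = 9/4)
O(-8) + 47*(-3*(-3)) = 9/4 + 47*(-3*(-3)) = 9/4 + 47*9 = 9/4 + 423 = 1701/4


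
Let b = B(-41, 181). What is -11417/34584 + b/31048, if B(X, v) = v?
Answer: -21763457/67110252 ≈ -0.32429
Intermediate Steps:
b = 181
-11417/34584 + b/31048 = -11417/34584 + 181/31048 = -21763457/67110252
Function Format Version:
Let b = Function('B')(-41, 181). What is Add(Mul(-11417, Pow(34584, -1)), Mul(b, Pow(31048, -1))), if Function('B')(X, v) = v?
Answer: Rational(-21763457, 67110252) ≈ -0.32429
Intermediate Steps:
b = 181
Add(Mul(-11417, Pow(34584, -1)), Mul(b, Pow(31048, -1))) = Add(Mul(-11417, Pow(34584, -1)), Mul(181, Pow(31048, -1))) = Add(Mul(-11417, Rational(1, 34584)), Mul(181, Rational(1, 31048))) = Add(Rational(-11417, 34584), Rational(181, 31048)) = Rational(-21763457, 67110252)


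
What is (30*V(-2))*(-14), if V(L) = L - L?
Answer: 0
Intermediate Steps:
V(L) = 0
(30*V(-2))*(-14) = (30*0)*(-14) = 0*(-14) = 0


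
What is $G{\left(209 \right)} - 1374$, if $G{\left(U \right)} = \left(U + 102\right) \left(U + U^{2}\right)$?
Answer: $13648416$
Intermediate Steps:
$G{\left(U \right)} = \left(102 + U\right) \left(U + U^{2}\right)$
$G{\left(209 \right)} - 1374 = 209 \left(102 + 209^{2} + 103 \cdot 209\right) - 1374 = 209 \left(102 + 43681 + 21527\right) - 1374 = 209 \cdot 65310 - 1374 = 13649790 - 1374 = 13648416$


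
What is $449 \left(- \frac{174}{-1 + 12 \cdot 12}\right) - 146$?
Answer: $- \frac{99004}{143} \approx -692.34$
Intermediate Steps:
$449 \left(- \frac{174}{-1 + 12 \cdot 12}\right) - 146 = 449 \left(- \frac{174}{-1 + 144}\right) - 146 = 449 \left(- \frac{174}{143}\right) - 146 = - \frac{78126}{143} - 146 = - \frac{99004}{143}$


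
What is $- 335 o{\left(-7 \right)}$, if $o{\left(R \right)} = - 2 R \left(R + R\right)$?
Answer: $65660$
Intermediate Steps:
$o{\left(R \right)} = - 4 R^{2}$ ($o{\left(R \right)} = - 2 R 2 R = - 4 R^{2}$)
$- 335 o{\left(-7 \right)} = - 335 \left(- 4 \left(-7\right)^{2}\right) = - 335 \left(\left(-4\right) 49\right) = \left(-335\right) \left(-196\right) = 65660$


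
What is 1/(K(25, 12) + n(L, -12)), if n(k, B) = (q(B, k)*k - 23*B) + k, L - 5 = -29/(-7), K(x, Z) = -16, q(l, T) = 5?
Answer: 7/2204 ≈ 0.0031760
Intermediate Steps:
L = 64/7 (L = 5 - 29/(-7) = 5 - 29*(-⅐) = 5 + 29/7 = 64/7 ≈ 9.1429)
n(k, B) = -23*B + 6*k (n(k, B) = (5*k - 23*B) + k = (-23*B + 5*k) + k = -23*B + 6*k)
1/(K(25, 12) + n(L, -12)) = 1/(-16 + (-23*(-12) + 6*(64/7))) = 1/(-16 + (276 + 384/7)) = 1/(-16 + 2316/7) = 1/(2204/7) = 7/2204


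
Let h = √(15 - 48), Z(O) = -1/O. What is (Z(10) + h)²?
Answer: (-1 + 10*I*√33)²/100 ≈ -32.99 - 1.1489*I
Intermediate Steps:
h = I*√33 (h = √(-33) = I*√33 ≈ 5.7446*I)
(Z(10) + h)² = (-1/10 + I*√33)² = (-1*⅒ + I*√33)² = (-⅒ + I*√33)²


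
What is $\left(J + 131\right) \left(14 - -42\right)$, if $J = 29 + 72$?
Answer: $12992$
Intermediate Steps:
$J = 101$
$\left(J + 131\right) \left(14 - -42\right) = \left(101 + 131\right) \left(14 - -42\right) = 232 \left(14 + 42\right) = 232 \cdot 56 = 12992$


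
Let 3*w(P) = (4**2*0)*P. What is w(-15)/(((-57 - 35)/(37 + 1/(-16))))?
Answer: 0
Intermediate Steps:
w(P) = 0 (w(P) = ((4**2*0)*P)/3 = ((16*0)*P)/3 = (0*P)/3 = (1/3)*0 = 0)
w(-15)/(((-57 - 35)/(37 + 1/(-16)))) = 0/(((-57 - 35)/(37 + 1/(-16)))) = 0/((-92/(37 - 1/16))) = 0/((-92/591/16)) = 0/((-92*16/591)) = 0/(-1472/591) = 0*(-591/1472) = 0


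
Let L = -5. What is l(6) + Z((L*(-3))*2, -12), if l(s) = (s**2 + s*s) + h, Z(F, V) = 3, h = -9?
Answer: 66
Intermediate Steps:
l(s) = -9 + 2*s**2 (l(s) = (s**2 + s*s) - 9 = (s**2 + s**2) - 9 = 2*s**2 - 9 = -9 + 2*s**2)
l(6) + Z((L*(-3))*2, -12) = (-9 + 2*6**2) + 3 = (-9 + 2*36) + 3 = (-9 + 72) + 3 = 63 + 3 = 66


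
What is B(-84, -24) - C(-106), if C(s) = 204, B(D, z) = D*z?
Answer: 1812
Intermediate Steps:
B(-84, -24) - C(-106) = -84*(-24) - 1*204 = 2016 - 204 = 1812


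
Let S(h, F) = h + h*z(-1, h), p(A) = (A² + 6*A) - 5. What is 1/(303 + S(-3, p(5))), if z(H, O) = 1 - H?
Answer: 1/294 ≈ 0.0034014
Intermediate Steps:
p(A) = -5 + A² + 6*A
S(h, F) = 3*h (S(h, F) = h + h*(1 - 1*(-1)) = h + h*(1 + 1) = h + h*2 = h + 2*h = 3*h)
1/(303 + S(-3, p(5))) = 1/(303 + 3*(-3)) = 1/(303 - 9) = 1/294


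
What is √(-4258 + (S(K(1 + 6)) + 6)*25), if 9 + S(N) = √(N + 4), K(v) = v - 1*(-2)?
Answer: √(-4333 + 25*√13) ≈ 65.137*I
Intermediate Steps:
K(v) = 2 + v (K(v) = v + 2 = 2 + v)
S(N) = -9 + √(4 + N) (S(N) = -9 + √(N + 4) = -9 + √(4 + N))
√(-4258 + (S(K(1 + 6)) + 6)*25) = √(-4258 + ((-9 + √(4 + (2 + (1 + 6)))) + 6)*25) = √(-4258 + ((-9 + √(4 + (2 + 7))) + 6)*25) = √(-4258 + ((-9 + √(4 + 9)) + 6)*25) = √(-4258 + ((-9 + √13) + 6)*25) = √(-4258 + (-3 + √13)*25) = √(-4258 + (-75 + 25*√13)) = √(-4333 + 25*√13)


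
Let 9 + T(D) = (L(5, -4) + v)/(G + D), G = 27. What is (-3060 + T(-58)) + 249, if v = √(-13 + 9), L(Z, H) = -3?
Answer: -87417/31 - 2*I/31 ≈ -2819.9 - 0.064516*I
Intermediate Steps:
v = 2*I (v = √(-4) = 2*I ≈ 2.0*I)
T(D) = -9 + (-3 + 2*I)/(27 + D)
(-3060 + T(-58)) + 249 = (-3060 + (-246 - 9*(-58) + 2*I)/(27 - 58)) + 249 = (-3060 + (-246 + 522 + 2*I)/(-31)) + 249 = (-3060 - (276 + 2*I)/31) + 249 = (-3060 + (-276/31 - 2*I/31)) + 249 = (-95136/31 - 2*I/31) + 249 = -87417/31 - 2*I/31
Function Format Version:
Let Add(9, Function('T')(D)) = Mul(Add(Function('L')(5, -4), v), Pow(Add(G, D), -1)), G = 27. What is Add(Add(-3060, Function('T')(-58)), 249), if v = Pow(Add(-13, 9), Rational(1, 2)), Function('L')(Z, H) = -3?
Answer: Add(Rational(-87417, 31), Mul(Rational(-2, 31), I)) ≈ Add(-2819.9, Mul(-0.064516, I))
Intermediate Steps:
v = Mul(2, I) (v = Pow(-4, Rational(1, 2)) = Mul(2, I) ≈ Mul(2.0000, I))
Function('T')(D) = Add(-9, Mul(Pow(Add(27, D), -1), Add(-3, Mul(2, I)))) (Function('T')(D) = Add(-9, Mul(Add(-3, Mul(2, I)), Pow(Add(27, D), -1))) = Add(-9, Mul(Pow(Add(27, D), -1), Add(-3, Mul(2, I)))))
Add(Add(-3060, Function('T')(-58)), 249) = Add(Add(-3060, Mul(Pow(Add(27, -58), -1), Add(-246, Mul(-9, -58), Mul(2, I)))), 249) = Add(Add(-3060, Mul(Pow(-31, -1), Add(-246, 522, Mul(2, I)))), 249) = Add(Add(-3060, Mul(Rational(-1, 31), Add(276, Mul(2, I)))), 249) = Add(Add(-3060, Add(Rational(-276, 31), Mul(Rational(-2, 31), I))), 249) = Add(Add(Rational(-95136, 31), Mul(Rational(-2, 31), I)), 249) = Add(Rational(-87417, 31), Mul(Rational(-2, 31), I))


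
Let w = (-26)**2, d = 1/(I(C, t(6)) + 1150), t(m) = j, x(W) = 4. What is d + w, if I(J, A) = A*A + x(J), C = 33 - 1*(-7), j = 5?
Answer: 797005/1179 ≈ 676.00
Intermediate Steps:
t(m) = 5
C = 40 (C = 33 + 7 = 40)
I(J, A) = 4 + A**2 (I(J, A) = A*A + 4 = A**2 + 4 = 4 + A**2)
d = 1/1179 (d = 1/((4 + 5**2) + 1150) = 1/((4 + 25) + 1150) = 1/(29 + 1150) = 1/1179 ≈ 0.00084818)
w = 676
d + w = 1/1179 + 676 = 797005/1179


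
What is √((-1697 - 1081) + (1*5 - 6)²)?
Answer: I*√2777 ≈ 52.697*I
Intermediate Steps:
√((-1697 - 1081) + (1*5 - 6)²) = √(-2778 + (5 - 6)²) = √(-2778 + (-1)²) = √(-2778 + 1) = √(-2777) = I*√2777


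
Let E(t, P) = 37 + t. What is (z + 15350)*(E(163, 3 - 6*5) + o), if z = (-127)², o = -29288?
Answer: -915661152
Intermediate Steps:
z = 16129
(z + 15350)*(E(163, 3 - 6*5) + o) = (16129 + 15350)*((37 + 163) - 29288) = 31479*(200 - 29288) = 31479*(-29088) = -915661152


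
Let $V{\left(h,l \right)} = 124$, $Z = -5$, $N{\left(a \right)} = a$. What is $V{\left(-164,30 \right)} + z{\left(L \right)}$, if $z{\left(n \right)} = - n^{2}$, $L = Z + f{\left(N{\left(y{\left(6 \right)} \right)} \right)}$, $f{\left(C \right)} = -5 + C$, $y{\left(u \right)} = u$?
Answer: $108$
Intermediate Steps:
$L = -4$ ($L = -5 + \left(-5 + 6\right) = -5 + 1 = -4$)
$V{\left(-164,30 \right)} + z{\left(L \right)} = 124 - \left(-4\right)^{2} = 124 - 16 = 108$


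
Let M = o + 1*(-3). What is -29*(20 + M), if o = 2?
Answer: -551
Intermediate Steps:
M = -1 (M = 2 + 1*(-3) = 2 - 3 = -1)
-29*(20 + M) = -29*(20 - 1) = -29*19 = -551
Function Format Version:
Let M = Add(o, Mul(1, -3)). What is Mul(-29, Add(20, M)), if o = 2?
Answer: -551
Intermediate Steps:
M = -1 (M = Add(2, Mul(1, -3)) = Add(2, -3) = -1)
Mul(-29, Add(20, M)) = Mul(-29, Add(20, -1)) = Mul(-29, 19) = -551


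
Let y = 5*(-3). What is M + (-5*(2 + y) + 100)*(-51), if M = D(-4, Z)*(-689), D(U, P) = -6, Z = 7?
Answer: -4281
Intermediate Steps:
y = -15
M = 4134 (M = -6*(-689) = 4134)
M + (-5*(2 + y) + 100)*(-51) = 4134 + (-5*(2 - 15) + 100)*(-51) = 4134 + (-5*(-13) + 100)*(-51) = 4134 + (65 + 100)*(-51) = 4134 + 165*(-51) = 4134 - 8415 = -4281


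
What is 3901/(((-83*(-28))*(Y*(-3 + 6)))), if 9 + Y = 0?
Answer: -47/756 ≈ -0.062169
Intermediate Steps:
Y = -9 (Y = -9 + 0 = -9)
3901/(((-83*(-28))*(Y*(-3 + 6)))) = 3901/(((-83*(-28))*(-9*(-3 + 6)))) = 3901/((2324*(-9*3))) = 3901/((2324*(-27))) = 3901/(-62748) = 3901*(-1/62748) = -47/756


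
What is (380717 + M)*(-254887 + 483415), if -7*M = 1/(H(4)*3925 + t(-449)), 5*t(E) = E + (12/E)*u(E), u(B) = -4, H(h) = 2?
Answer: 10610361594475462944/121951879 ≈ 8.7005e+10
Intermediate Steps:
t(E) = -48/(5*E) + E/5 (t(E) = (E + (12/E)*(-4))/5 = (E - 48/E)/5 = -48/(5*E) + E/5)
M = -2245/121951879 (M = -1/(7*(2*3925 + (1/5)*(-48 + (-449)**2)/(-449))) = -1/(7*(7850 + (1/5)*(-1/449)*(-48 + 201601))) = -1/(7*(7850 + (1/5)*(-1/449)*201553)) = -1/(7*(7850 - 201553/2245)) = -1/(7*17421697/2245) = -1/7*2245/17421697 = -2245/121951879 ≈ -1.8409e-5)
(380717 + M)*(-254887 + 483415) = (380717 - 2245/121951879)*(-254887 + 483415) = (46429153514998/121951879)*228528 = 10610361594475462944/121951879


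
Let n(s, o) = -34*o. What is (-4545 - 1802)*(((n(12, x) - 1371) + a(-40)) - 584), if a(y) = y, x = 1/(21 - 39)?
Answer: 113852486/9 ≈ 1.2650e+7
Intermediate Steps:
x = -1/18 (x = 1/(-18) = -1/18 ≈ -0.055556)
(-4545 - 1802)*(((n(12, x) - 1371) + a(-40)) - 584) = (-4545 - 1802)*(((-34*(-1/18) - 1371) - 40) - 584) = -6347*(((17/9 - 1371) - 40) - 584) = -6347*((-12322/9 - 40) - 584) = -6347*(-12682/9 - 584) = -6347*(-17938/9) = 113852486/9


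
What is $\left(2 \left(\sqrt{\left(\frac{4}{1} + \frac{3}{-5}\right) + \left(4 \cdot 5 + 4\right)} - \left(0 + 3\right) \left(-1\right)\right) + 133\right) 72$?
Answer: $10008 + \frac{144 \sqrt{685}}{5} \approx 10762.0$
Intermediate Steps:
$\left(2 \left(\sqrt{\left(\frac{4}{1} + \frac{3}{-5}\right) + \left(4 \cdot 5 + 4\right)} - \left(0 + 3\right) \left(-1\right)\right) + 133\right) 72 = \left(2 \left(\sqrt{\left(4 \cdot 1 + 3 \left(- \frac{1}{5}\right)\right) + \left(20 + 4\right)} - 3 \left(-1\right)\right) + 133\right) 72 = \left(2 \left(\sqrt{\left(4 - \frac{3}{5}\right) + 24} - -3\right) + 133\right) 72 = \left(2 \left(\sqrt{\frac{17}{5} + 24} + 3\right) + 133\right) 72 = \left(2 \left(\sqrt{\frac{137}{5}} + 3\right) + 133\right) 72 = \left(2 \left(\frac{\sqrt{685}}{5} + 3\right) + 133\right) 72 = \left(2 \left(3 + \frac{\sqrt{685}}{5}\right) + 133\right) 72 = \left(\left(6 + \frac{2 \sqrt{685}}{5}\right) + 133\right) 72 = \left(139 + \frac{2 \sqrt{685}}{5}\right) 72 = 10008 + \frac{144 \sqrt{685}}{5}$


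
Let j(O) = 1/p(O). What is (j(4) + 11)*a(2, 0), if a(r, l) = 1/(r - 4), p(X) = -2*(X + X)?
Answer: -175/32 ≈ -5.4688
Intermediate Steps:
p(X) = -4*X
a(r, l) = 1/(-4 + r)
j(O) = -1/(4*O) (j(O) = 1/(-4*O) = -1/(4*O))
(j(4) + 11)*a(2, 0) = (-1/4/4 + 11)/(-4 + 2) = (-1/4*1/4 + 11)/(-2) = (-1/16 + 11)*(-1/2) = (175/16)*(-1/2) = -175/32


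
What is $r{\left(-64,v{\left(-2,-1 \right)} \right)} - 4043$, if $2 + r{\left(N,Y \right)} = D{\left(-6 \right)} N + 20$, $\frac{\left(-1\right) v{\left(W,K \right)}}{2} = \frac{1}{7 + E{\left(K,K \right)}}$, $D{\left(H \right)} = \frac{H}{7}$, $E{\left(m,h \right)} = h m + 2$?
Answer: $- \frac{27791}{7} \approx -3970.1$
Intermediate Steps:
$E{\left(m,h \right)} = 2 + h m$
$D{\left(H \right)} = \frac{H}{7}$ ($D{\left(H \right)} = H \frac{1}{7} = \frac{H}{7}$)
$v{\left(W,K \right)} = - \frac{2}{9 + K^{2}}$ ($v{\left(W,K \right)} = - \frac{2}{7 + \left(2 + K K\right)} = - \frac{2}{7 + \left(2 + K^{2}\right)} = - \frac{2}{9 + K^{2}}$)
$r{\left(N,Y \right)} = 18 - \frac{6 N}{7}$ ($r{\left(N,Y \right)} = -2 + \left(\frac{1}{7} \left(-6\right) N + 20\right) = -2 - \left(-20 + \frac{6 N}{7}\right) = 18 - \frac{6 N}{7}$)
$r{\left(-64,v{\left(-2,-1 \right)} \right)} - 4043 = \left(18 - - \frac{384}{7}\right) - 4043 = \left(18 + \frac{384}{7}\right) - 4043 = \frac{510}{7} - 4043 = - \frac{27791}{7}$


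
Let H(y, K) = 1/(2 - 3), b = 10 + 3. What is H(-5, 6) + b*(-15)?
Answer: -196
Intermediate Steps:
b = 13
H(y, K) = -1 (H(y, K) = 1/(-1) = -1)
H(-5, 6) + b*(-15) = -1 + 13*(-15) = -1 - 195 = -196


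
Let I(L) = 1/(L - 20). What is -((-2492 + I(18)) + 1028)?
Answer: 2929/2 ≈ 1464.5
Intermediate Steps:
I(L) = 1/(-20 + L)
-((-2492 + I(18)) + 1028) = -((-2492 + 1/(-20 + 18)) + 1028) = -((-2492 + 1/(-2)) + 1028) = -((-2492 - 1/2) + 1028) = -(-4985/2 + 1028) = -1*(-2929/2) = 2929/2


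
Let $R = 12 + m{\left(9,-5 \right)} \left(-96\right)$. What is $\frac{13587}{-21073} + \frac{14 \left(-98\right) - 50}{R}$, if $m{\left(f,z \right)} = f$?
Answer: $\frac{3064947}{2992366} \approx 1.0243$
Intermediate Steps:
$R = -852$ ($R = 12 + 9 \left(-96\right) = 12 - 864 = -852$)
$\frac{13587}{-21073} + \frac{14 \left(-98\right) - 50}{R} = \frac{13587}{-21073} + \frac{14 \left(-98\right) - 50}{-852} = 13587 \left(- \frac{1}{21073}\right) + \left(-1372 - 50\right) \left(- \frac{1}{852}\right) = - \frac{13587}{21073} - - \frac{237}{142} = - \frac{13587}{21073} + \frac{237}{142} = \frac{3064947}{2992366}$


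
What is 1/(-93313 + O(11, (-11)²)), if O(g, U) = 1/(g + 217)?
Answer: -228/21275363 ≈ -1.0717e-5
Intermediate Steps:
O(g, U) = 1/(217 + g)
1/(-93313 + O(11, (-11)²)) = 1/(-93313 + 1/(217 + 11)) = 1/(-93313 + 1/228) = 1/(-21275363/228) = -228/21275363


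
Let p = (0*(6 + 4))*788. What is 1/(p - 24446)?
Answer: -1/24446 ≈ -4.0906e-5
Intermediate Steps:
p = 0 (p = (0*10)*788 = 0*788 = 0)
1/(p - 24446) = 1/(0 - 24446) = 1/(-24446) = -1/24446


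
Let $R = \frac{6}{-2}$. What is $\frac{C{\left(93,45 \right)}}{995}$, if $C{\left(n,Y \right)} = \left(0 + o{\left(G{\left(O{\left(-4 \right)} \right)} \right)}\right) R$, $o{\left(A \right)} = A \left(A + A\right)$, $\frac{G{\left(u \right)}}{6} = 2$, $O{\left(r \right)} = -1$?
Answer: $- \frac{864}{995} \approx -0.86834$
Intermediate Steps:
$G{\left(u \right)} = 12$ ($G{\left(u \right)} = 6 \cdot 2 = 12$)
$o{\left(A \right)} = 2 A^{2}$ ($o{\left(A \right)} = A 2 A = 2 A^{2}$)
$R = -3$ ($R = 6 \left(- \frac{1}{2}\right) = -3$)
$C{\left(n,Y \right)} = -864$ ($C{\left(n,Y \right)} = \left(0 + 2 \cdot 12^{2}\right) \left(-3\right) = \left(0 + 2 \cdot 144\right) \left(-3\right) = \left(0 + 288\right) \left(-3\right) = 288 \left(-3\right) = -864$)
$\frac{C{\left(93,45 \right)}}{995} = - \frac{864}{995}$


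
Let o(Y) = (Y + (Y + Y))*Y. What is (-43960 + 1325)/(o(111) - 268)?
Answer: -8527/7339 ≈ -1.1619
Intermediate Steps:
o(Y) = 3*Y**2 (o(Y) = (Y + 2*Y)*Y = (3*Y)*Y = 3*Y**2)
(-43960 + 1325)/(o(111) - 268) = (-43960 + 1325)/(3*111**2 - 268) = -42635/(3*12321 - 268) = -42635/(36963 - 268) = -42635/36695 = -42635*1/36695 = -8527/7339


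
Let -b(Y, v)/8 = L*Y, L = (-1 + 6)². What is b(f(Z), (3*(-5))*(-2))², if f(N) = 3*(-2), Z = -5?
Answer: 1440000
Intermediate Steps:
f(N) = -6
L = 25 (L = 5² = 25)
b(Y, v) = -200*Y
b(f(Z), (3*(-5))*(-2))² = (-200*(-6))² = 1200² = 1440000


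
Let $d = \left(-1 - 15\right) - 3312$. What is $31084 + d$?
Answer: $27756$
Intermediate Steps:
$d = -3328$ ($d = \left(-1 - 15\right) - 3312 = -16 - 3312 = -3328$)
$31084 + d = 31084 - 3328 = 27756$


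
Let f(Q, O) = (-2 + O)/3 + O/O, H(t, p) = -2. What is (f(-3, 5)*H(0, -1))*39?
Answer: -156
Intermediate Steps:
f(Q, O) = 1/3 + O/3 (f(Q, O) = (-2 + O)*(1/3) + 1 = (-2/3 + O/3) + 1 = 1/3 + O/3)
(f(-3, 5)*H(0, -1))*39 = ((1/3 + (1/3)*5)*(-2))*39 = ((1/3 + 5/3)*(-2))*39 = (2*(-2))*39 = -4*39 = -156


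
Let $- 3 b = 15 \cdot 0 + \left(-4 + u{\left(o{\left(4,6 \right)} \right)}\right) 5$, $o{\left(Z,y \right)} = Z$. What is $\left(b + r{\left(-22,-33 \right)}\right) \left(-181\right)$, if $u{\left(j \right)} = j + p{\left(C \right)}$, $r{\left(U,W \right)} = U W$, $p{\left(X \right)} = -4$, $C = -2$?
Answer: $- \frac{397838}{3} \approx -1.3261 \cdot 10^{5}$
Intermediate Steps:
$u{\left(j \right)} = -4 + j$ ($u{\left(j \right)} = j - 4 = -4 + j$)
$b = \frac{20}{3}$ ($b = - \frac{15 \cdot 0 + \left(-4 + \left(-4 + 4\right)\right) 5}{3} = - \frac{0 + \left(-4 + 0\right) 5}{3} = - \frac{0 - 20}{3} = \left(- \frac{1}{3}\right) \left(-20\right) = \frac{20}{3} \approx 6.6667$)
$\left(b + r{\left(-22,-33 \right)}\right) \left(-181\right) = \left(\frac{20}{3} - -726\right) \left(-181\right) = \left(\frac{20}{3} + 726\right) \left(-181\right) = \frac{2198}{3} \left(-181\right) = - \frac{397838}{3}$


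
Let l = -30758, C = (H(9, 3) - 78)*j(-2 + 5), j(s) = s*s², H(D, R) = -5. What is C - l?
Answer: 28517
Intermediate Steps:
j(s) = s³
C = -2241 (C = (-5 - 78)*(-2 + 5)³ = -83*3³ = -83*27 = -2241)
C - l = -2241 - 1*(-30758) = -2241 + 30758 = 28517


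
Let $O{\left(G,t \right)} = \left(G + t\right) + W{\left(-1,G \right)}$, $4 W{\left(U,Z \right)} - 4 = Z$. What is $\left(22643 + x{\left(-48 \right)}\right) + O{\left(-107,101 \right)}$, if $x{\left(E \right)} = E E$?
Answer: $\frac{99661}{4} \approx 24915.0$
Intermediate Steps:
$x{\left(E \right)} = E^{2}$
$W{\left(U,Z \right)} = 1 + \frac{Z}{4}$
$O{\left(G,t \right)} = 1 + t + \frac{5 G}{4}$ ($O{\left(G,t \right)} = \left(G + t\right) + \left(1 + \frac{G}{4}\right) = 1 + t + \frac{5 G}{4}$)
$\left(22643 + x{\left(-48 \right)}\right) + O{\left(-107,101 \right)} = \left(22643 + \left(-48\right)^{2}\right) + \left(1 + 101 + \frac{5}{4} \left(-107\right)\right) = \left(22643 + 2304\right) + \left(1 + 101 - \frac{535}{4}\right) = 24947 - \frac{127}{4} = \frac{99661}{4}$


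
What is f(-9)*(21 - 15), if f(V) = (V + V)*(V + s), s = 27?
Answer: -1944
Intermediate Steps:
f(V) = 2*V*(27 + V) (f(V) = (V + V)*(V + 27) = (2*V)*(27 + V) = 2*V*(27 + V))
f(-9)*(21 - 15) = (2*(-9)*(27 - 9))*(21 - 15) = (2*(-9)*18)*6 = -324*6 = -1944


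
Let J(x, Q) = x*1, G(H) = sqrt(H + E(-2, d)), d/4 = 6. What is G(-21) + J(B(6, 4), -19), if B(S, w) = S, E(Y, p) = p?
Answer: 6 + sqrt(3) ≈ 7.7320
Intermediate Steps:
d = 24 (d = 4*6 = 24)
G(H) = sqrt(24 + H) (G(H) = sqrt(H + 24) = sqrt(24 + H))
J(x, Q) = x
G(-21) + J(B(6, 4), -19) = sqrt(24 - 21) + 6 = sqrt(3) + 6 = 6 + sqrt(3)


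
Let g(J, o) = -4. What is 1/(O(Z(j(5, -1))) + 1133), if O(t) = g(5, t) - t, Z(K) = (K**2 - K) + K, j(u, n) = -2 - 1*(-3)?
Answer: 1/1128 ≈ 0.00088653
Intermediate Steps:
j(u, n) = 1 (j(u, n) = -2 + 3 = 1)
Z(K) = K**2
O(t) = -4 - t
1/(O(Z(j(5, -1))) + 1133) = 1/((-4 - 1*1**2) + 1133) = 1/((-4 - 1*1) + 1133) = 1/((-4 - 1) + 1133) = 1/(-5 + 1133) = 1/1128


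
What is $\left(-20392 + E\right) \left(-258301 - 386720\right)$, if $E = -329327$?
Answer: $225576099099$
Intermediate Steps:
$\left(-20392 + E\right) \left(-258301 - 386720\right) = \left(-20392 - 329327\right) \left(-258301 - 386720\right) = \left(-349719\right) \left(-645021\right) = 225576099099$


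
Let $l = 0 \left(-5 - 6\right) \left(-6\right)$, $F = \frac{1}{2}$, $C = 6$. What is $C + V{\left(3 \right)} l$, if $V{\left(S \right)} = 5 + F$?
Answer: $6$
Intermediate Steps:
$F = \frac{1}{2} \approx 0.5$
$V{\left(S \right)} = \frac{11}{2}$ ($V{\left(S \right)} = 5 + \frac{1}{2} = \frac{11}{2}$)
$l = 0$ ($l = 0 \left(-5 - 6\right) \left(-6\right) = 0 \left(-11\right) \left(-6\right) = 0 \left(-6\right) = 0$)
$C + V{\left(3 \right)} l = 6 + \frac{11}{2} \cdot 0 = 6 + 0 = 6$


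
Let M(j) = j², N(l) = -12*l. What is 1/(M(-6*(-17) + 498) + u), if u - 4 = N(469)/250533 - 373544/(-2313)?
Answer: 21462327/7729989201952 ≈ 2.7765e-6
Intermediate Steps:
u = 3551481952/21462327 (u = 4 + (-12*469/250533 - 373544/(-2313)) = 4 + (-5628*1/250533 - 373544*(-1/2313)) = 4 + (-1876/83511 + 373544/2313) = 4 + 3465632644/21462327 = 3551481952/21462327 ≈ 165.48)
1/(M(-6*(-17) + 498) + u) = 1/((-6*(-17) + 498)² + 3551481952/21462327) = 1/((102 + 498)² + 3551481952/21462327) = 1/(600² + 3551481952/21462327) = 1/(360000 + 3551481952/21462327) = 1/(7729989201952/21462327) = 21462327/7729989201952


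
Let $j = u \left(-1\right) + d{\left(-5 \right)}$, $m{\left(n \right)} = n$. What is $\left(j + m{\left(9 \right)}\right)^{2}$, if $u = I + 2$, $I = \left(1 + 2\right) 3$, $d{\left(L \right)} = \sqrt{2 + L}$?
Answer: $\left(2 - i \sqrt{3}\right)^{2} \approx 1.0 - 6.9282 i$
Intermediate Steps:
$I = 9$ ($I = 3 \cdot 3 = 9$)
$u = 11$ ($u = 9 + 2 = 11$)
$j = -11 + i \sqrt{3}$ ($j = 11 \left(-1\right) + \sqrt{2 - 5} = -11 + \sqrt{-3} = -11 + i \sqrt{3} \approx -11.0 + 1.732 i$)
$\left(j + m{\left(9 \right)}\right)^{2} = \left(\left(-11 + i \sqrt{3}\right) + 9\right)^{2} = \left(-2 + i \sqrt{3}\right)^{2}$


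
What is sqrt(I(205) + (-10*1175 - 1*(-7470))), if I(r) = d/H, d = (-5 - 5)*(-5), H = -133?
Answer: I*sqrt(75715570)/133 ≈ 65.425*I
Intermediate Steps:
d = 50 (d = -10*(-5) = 50)
I(r) = -50/133 (I(r) = 50/(-133) = 50*(-1/133) = -50/133)
sqrt(I(205) + (-10*1175 - 1*(-7470))) = sqrt(-50/133 + (-10*1175 - 1*(-7470))) = sqrt(-50/133 + (-11750 + 7470)) = sqrt(-50/133 - 4280) = sqrt(-569290/133) = I*sqrt(75715570)/133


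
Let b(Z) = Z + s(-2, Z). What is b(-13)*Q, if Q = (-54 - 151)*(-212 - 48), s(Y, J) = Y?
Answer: -799500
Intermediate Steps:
Q = 53300 (Q = -205*(-260) = 53300)
b(Z) = -2 + Z (b(Z) = Z - 2 = -2 + Z)
b(-13)*Q = (-2 - 13)*53300 = -15*53300 = -799500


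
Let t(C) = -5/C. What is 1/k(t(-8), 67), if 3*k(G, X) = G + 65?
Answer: 8/175 ≈ 0.045714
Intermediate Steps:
k(G, X) = 65/3 + G/3 (k(G, X) = (G + 65)/3 = (65 + G)/3 = 65/3 + G/3)
1/k(t(-8), 67) = 1/(65/3 + (-5/(-8))/3) = 1/(65/3 + (-5*(-⅛))/3) = 1/(65/3 + (⅓)*(5/8)) = 1/(65/3 + 5/24) = 1/(175/8) = 8/175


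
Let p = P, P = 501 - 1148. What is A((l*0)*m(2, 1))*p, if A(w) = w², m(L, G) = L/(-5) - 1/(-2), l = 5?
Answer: 0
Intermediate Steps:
m(L, G) = ½ - L/5 (m(L, G) = L*(-⅕) - 1*(-½) = -L/5 + ½ = ½ - L/5)
P = -647
p = -647
A((l*0)*m(2, 1))*p = ((5*0)*(½ - ⅕*2))²*(-647) = (0*(½ - ⅖))²*(-647) = (0*(⅒))²*(-647) = 0²*(-647) = 0*(-647) = 0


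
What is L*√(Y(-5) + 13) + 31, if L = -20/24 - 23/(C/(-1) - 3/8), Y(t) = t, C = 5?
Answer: 31 + 889*√2/129 ≈ 40.746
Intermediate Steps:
L = 889/258 (L = -20/24 - 23/(5/(-1) - 3/8) = -20*1/24 - 23/(5*(-1) - 3*⅛) = -⅚ - 23/(-5 - 3/8) = -⅚ - 23/(-43/8) = -⅚ - 23*(-8/43) = -⅚ + 184/43 = 889/258 ≈ 3.4457)
L*√(Y(-5) + 13) + 31 = 889*√(-5 + 13)/258 + 31 = 889*√8/258 + 31 = 889*(2*√2)/258 + 31 = 889*√2/129 + 31 = 31 + 889*√2/129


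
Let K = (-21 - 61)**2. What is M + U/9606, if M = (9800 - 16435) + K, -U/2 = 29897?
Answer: 397570/4803 ≈ 82.775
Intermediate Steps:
U = -59794 (U = -2*29897 = -59794)
K = 6724 (K = (-82)**2 = 6724)
M = 89 (M = (9800 - 16435) + 6724 = -6635 + 6724 = 89)
M + U/9606 = 89 - 59794/9606 = 89 - 59794*1/9606 = 89 - 29897/4803 = 397570/4803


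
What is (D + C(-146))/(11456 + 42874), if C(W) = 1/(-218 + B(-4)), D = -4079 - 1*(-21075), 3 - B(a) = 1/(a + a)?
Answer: 14608058/46696635 ≈ 0.31283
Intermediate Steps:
B(a) = 3 - 1/(2*a) (B(a) = 3 - 1/(a + a) = 3 - 1/(2*a))
D = 16996 (D = -4079 + 21075 = 16996)
C(W) = -8/1719 (C(W) = 1/(-218 + (3 - ½/(-4))) = 1/(-218 + (3 - ½*(-¼))) = 1/(-218 + (3 + ⅛)) = 1/(-218 + 25/8) = 1/(-1719/8) = -8/1719)
(D + C(-146))/(11456 + 42874) = (16996 - 8/1719)/(11456 + 42874) = (29216116/1719)/54330 = (29216116/1719)*(1/54330) = 14608058/46696635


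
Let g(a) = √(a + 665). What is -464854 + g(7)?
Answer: -464854 + 4*√42 ≈ -4.6483e+5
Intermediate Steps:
g(a) = √(665 + a)
-464854 + g(7) = -464854 + √(665 + 7) = -464854 + √672 = -464854 + 4*√42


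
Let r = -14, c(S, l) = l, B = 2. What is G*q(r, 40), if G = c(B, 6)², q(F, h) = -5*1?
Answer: -180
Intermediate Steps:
q(F, h) = -5
G = 36 (G = 6² = 36)
G*q(r, 40) = 36*(-5) = -180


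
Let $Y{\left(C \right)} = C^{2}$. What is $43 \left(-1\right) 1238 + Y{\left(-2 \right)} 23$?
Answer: $-53142$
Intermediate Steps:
$43 \left(-1\right) 1238 + Y{\left(-2 \right)} 23 = 43 \left(-1\right) 1238 + \left(-2\right)^{2} \cdot 23 = \left(-43\right) 1238 + 4 \cdot 23 = -53234 + 92 = -53142$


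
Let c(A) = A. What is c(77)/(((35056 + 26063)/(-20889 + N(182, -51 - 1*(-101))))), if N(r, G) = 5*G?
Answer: -1589203/61119 ≈ -26.002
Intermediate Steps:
c(77)/(((35056 + 26063)/(-20889 + N(182, -51 - 1*(-101))))) = 77/(((35056 + 26063)/(-20889 + 5*(-51 - 1*(-101))))) = 77/((61119/(-20889 + 5*(-51 + 101)))) = 77/((61119/(-20889 + 5*50))) = 77/((61119/(-20889 + 250))) = 77/((61119/(-20639))) = 77/((61119*(-1/20639))) = 77/(-61119/20639) = 77*(-20639/61119) = -1589203/61119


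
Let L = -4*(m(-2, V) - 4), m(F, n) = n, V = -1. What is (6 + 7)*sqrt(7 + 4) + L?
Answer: 20 + 13*sqrt(11) ≈ 63.116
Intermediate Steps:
L = 20 (L = -4*(-1 - 4) = -4*(-5) = 20)
(6 + 7)*sqrt(7 + 4) + L = (6 + 7)*sqrt(7 + 4) + 20 = 13*sqrt(11) + 20 = 20 + 13*sqrt(11)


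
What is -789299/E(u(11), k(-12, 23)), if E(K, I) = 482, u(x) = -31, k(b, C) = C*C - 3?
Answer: -789299/482 ≈ -1637.5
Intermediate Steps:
k(b, C) = -3 + C² (k(b, C) = C² - 3 = -3 + C²)
-789299/E(u(11), k(-12, 23)) = -789299/482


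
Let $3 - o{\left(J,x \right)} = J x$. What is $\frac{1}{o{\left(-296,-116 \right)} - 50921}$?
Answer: $- \frac{1}{85254} \approx -1.173 \cdot 10^{-5}$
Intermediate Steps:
$o{\left(J,x \right)} = 3 - J x$
$\frac{1}{o{\left(-296,-116 \right)} - 50921} = \frac{1}{\left(3 - \left(-296\right) \left(-116\right)\right) - 50921} = \frac{1}{\left(3 - 34336\right) - 50921} = \frac{1}{-34333 - 50921} = \frac{1}{-85254} = - \frac{1}{85254}$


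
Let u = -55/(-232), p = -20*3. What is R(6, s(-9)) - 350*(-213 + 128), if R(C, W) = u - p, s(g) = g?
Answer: 6915975/232 ≈ 29810.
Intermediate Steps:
p = -60
u = 55/232 (u = -55*(-1/232) = 55/232 ≈ 0.23707)
R(C, W) = 13975/232 (R(C, W) = 55/232 - 1*(-60) = 55/232 + 60 = 13975/232)
R(6, s(-9)) - 350*(-213 + 128) = 13975/232 - 350*(-213 + 128) = 13975/232 - 350*(-85) = 13975/232 + 29750 = 6915975/232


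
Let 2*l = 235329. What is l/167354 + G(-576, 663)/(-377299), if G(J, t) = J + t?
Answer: 88760276775/126284993692 ≈ 0.70286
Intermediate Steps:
l = 235329/2 (l = (½)*235329 = 235329/2 ≈ 1.1766e+5)
l/167354 + G(-576, 663)/(-377299) = (235329/2)/167354 + (-576 + 663)/(-377299) = (235329/2)*(1/167354) + 87*(-1/377299) = 235329/334708 - 87/377299 = 88760276775/126284993692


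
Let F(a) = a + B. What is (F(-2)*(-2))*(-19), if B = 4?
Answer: 76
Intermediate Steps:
F(a) = 4 + a (F(a) = a + 4 = 4 + a)
(F(-2)*(-2))*(-19) = ((4 - 2)*(-2))*(-19) = (2*(-2))*(-19) = -4*(-19) = 76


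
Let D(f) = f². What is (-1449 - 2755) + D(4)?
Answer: -4188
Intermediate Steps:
(-1449 - 2755) + D(4) = (-1449 - 2755) + 4² = -4204 + 16 = -4188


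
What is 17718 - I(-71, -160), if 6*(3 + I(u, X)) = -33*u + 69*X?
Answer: 38341/2 ≈ 19171.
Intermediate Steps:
I(u, X) = -3 - 11*u/2 + 23*X/2 (I(u, X) = -3 + (-33*u + 69*X)/6 = -3 + (-11*u/2 + 23*X/2) = -3 - 11*u/2 + 23*X/2)
17718 - I(-71, -160) = 17718 - (-3 - 11/2*(-71) + (23/2)*(-160)) = 17718 - (-3 + 781/2 - 1840) = 17718 - 1*(-2905/2) = 17718 + 2905/2 = 38341/2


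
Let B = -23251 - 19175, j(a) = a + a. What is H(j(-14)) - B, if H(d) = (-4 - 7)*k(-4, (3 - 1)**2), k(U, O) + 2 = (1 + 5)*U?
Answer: 42712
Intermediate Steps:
j(a) = 2*a
k(U, O) = -2 + 6*U (k(U, O) = -2 + (1 + 5)*U = -2 + 6*U)
H(d) = 286 (H(d) = (-4 - 7)*(-2 + 6*(-4)) = -11*(-2 - 24) = -11*(-26) = 286)
B = -42426
H(j(-14)) - B = 286 - 1*(-42426) = 286 + 42426 = 42712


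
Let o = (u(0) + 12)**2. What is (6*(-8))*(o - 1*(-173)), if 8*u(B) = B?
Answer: -15216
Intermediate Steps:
u(B) = B/8
o = 144 (o = ((1/8)*0 + 12)**2 = (0 + 12)**2 = 12**2 = 144)
(6*(-8))*(o - 1*(-173)) = (6*(-8))*(144 - 1*(-173)) = -48*(144 + 173) = -48*317 = -15216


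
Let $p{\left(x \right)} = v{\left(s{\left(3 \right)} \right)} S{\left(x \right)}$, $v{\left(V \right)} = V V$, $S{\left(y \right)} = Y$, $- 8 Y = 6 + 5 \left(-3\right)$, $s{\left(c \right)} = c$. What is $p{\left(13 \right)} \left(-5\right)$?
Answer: $- \frac{405}{8} \approx -50.625$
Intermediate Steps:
$Y = \frac{9}{8}$ ($Y = - \frac{6 + 5 \left(-3\right)}{8} = - \frac{6 - 15}{8} = \left(- \frac{1}{8}\right) \left(-9\right) = \frac{9}{8} \approx 1.125$)
$S{\left(y \right)} = \frac{9}{8}$
$v{\left(V \right)} = V^{2}$
$p{\left(x \right)} = \frac{81}{8}$ ($p{\left(x \right)} = 3^{2} \cdot \frac{9}{8} = 9 \cdot \frac{9}{8} = \frac{81}{8}$)
$p{\left(13 \right)} \left(-5\right) = \frac{81}{8} \left(-5\right) = - \frac{405}{8}$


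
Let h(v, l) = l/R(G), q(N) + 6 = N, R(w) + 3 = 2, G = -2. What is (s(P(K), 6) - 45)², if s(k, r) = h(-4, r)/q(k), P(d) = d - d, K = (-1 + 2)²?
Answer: 1936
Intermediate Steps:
R(w) = -1 (R(w) = -3 + 2 = -1)
q(N) = -6 + N
K = 1 (K = 1² = 1)
h(v, l) = -l (h(v, l) = l/(-1) = l*(-1) = -l)
P(d) = 0
s(k, r) = -r/(-6 + k) (s(k, r) = (-r)/(-6 + k) = -r/(-6 + k))
(s(P(K), 6) - 45)² = (-1*6/(-6 + 0) - 45)² = (-1*6/(-6) - 45)² = (-1*6*(-⅙) - 45)² = (1 - 45)² = (-44)² = 1936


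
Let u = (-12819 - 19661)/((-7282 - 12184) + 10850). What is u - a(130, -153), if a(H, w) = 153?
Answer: -160721/1077 ≈ -149.23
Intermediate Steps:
u = 4060/1077 (u = -32480/(-19466 + 10850) = -32480/(-8616) = -32480*(-1/8616) = 4060/1077 ≈ 3.7697)
u - a(130, -153) = 4060/1077 - 1*153 = 4060/1077 - 153 = -160721/1077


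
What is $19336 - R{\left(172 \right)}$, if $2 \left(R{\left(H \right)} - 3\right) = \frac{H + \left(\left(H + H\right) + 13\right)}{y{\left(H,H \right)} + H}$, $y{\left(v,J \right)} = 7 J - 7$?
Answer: $\frac{52933225}{2738} \approx 19333.0$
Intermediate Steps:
$y{\left(v,J \right)} = -7 + 7 J$
$R{\left(H \right)} = 3 + \frac{13 + 3 H}{2 \left(-7 + 8 H\right)}$ ($R{\left(H \right)} = 3 + \frac{\left(H + \left(\left(H + H\right) + 13\right)\right) \frac{1}{\left(-7 + 7 H\right) + H}}{2} = 3 + \frac{\left(H + \left(2 H + 13\right)\right) \frac{1}{-7 + 8 H}}{2} = 3 + \frac{\left(H + \left(13 + 2 H\right)\right) \frac{1}{-7 + 8 H}}{2} = 3 + \frac{\left(13 + 3 H\right) \frac{1}{-7 + 8 H}}{2} = 3 + \frac{\frac{1}{-7 + 8 H} \left(13 + 3 H\right)}{2} = 3 + \frac{13 + 3 H}{2 \left(-7 + 8 H\right)}$)
$19336 - R{\left(172 \right)} = 19336 - \frac{-29 + 51 \cdot 172}{2 \left(-7 + 8 \cdot 172\right)} = 19336 - \frac{-29 + 8772}{2 \left(-7 + 1376\right)} = 19336 - \frac{1}{2} \cdot \frac{1}{1369} \cdot 8743 = 19336 - \frac{8743}{2738} = \frac{52933225}{2738}$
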